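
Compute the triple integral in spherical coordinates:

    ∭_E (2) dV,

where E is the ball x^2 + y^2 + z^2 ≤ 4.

In spherical coordinates, x = ρ sin(φ) cos(θ), y = ρ sin(φ) sin(θ), z = ρ cos(φ), and dV = ρ^2 sin(φ) dρ dφ dθ.

The integrand becomes 2, so

    ∭_E (2) dV = ∫_{0}^{2π} ∫_{0}^{π} ∫_{0}^{2} (2) · ρ^2 sin(φ) dρ dφ dθ.

Inner (ρ): 16sin(φ)/3.
Middle (φ): 32/3.
Outer (θ): 64π/3.

Therefore the triple integral equals 64π/3.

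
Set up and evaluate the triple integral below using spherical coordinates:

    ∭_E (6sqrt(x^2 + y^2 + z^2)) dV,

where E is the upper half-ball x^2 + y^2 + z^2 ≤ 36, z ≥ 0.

In spherical coordinates, x = ρ sin(φ) cos(θ), y = ρ sin(φ) sin(θ), z = ρ cos(φ), and dV = ρ^2 sin(φ) dρ dφ dθ.

The integrand becomes 6ρ, so

    ∭_E (6sqrt(x^2 + y^2 + z^2)) dV = ∫_{0}^{2π} ∫_{0}^{π/2} ∫_{0}^{6} (6ρ) · ρ^2 sin(φ) dρ dφ dθ.

Inner (ρ): 1944sin(φ).
Middle (φ): 1944.
Outer (θ): 3888π.

Therefore the triple integral equals 3888π.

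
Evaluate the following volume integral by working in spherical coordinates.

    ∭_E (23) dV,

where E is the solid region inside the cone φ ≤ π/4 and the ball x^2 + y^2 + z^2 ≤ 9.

In spherical coordinates, x = ρ sin(φ) cos(θ), y = ρ sin(φ) sin(θ), z = ρ cos(φ), and dV = ρ^2 sin(φ) dρ dφ dθ.

The integrand becomes 23, so

    ∭_E (23) dV = ∫_{0}^{2π} ∫_{0}^{π/4} ∫_{0}^{3} (23) · ρ^2 sin(φ) dρ dφ dθ.

Inner (ρ): 207sin(φ).
Middle (φ): 207 - 207sqrt(2)/2.
Outer (θ): 207π (2 - sqrt(2)).

Therefore the triple integral equals 207π (2 - sqrt(2)).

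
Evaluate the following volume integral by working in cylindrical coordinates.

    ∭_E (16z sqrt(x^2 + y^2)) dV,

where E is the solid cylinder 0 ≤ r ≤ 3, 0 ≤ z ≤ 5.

In cylindrical coordinates, x = r cos(θ), y = r sin(θ), z = z, and dV = r dr dθ dz.

The integrand becomes 16r z, so

    ∭_E (16z sqrt(x^2 + y^2)) dV = ∫_{0}^{2π} ∫_{0}^{3} ∫_{0}^{5} (16r z) · r dz dr dθ.

Inner (z): 200r^2.
Middle (r from 0 to 3): 1800.
Outer (θ): 3600π.

Therefore the triple integral equals 3600π.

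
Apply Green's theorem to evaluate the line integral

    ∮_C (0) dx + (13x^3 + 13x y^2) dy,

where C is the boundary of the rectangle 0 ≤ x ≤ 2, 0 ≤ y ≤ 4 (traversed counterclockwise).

Green's theorem converts the closed line integral into a double integral over the enclosed region D:

    ∮_C P dx + Q dy = ∬_D (∂Q/∂x - ∂P/∂y) dA.

Here P = 0, Q = 13x^3 + 13x y^2, so

    ∂Q/∂x = 39x^2 + 13y^2,    ∂P/∂y = 0,
    ∂Q/∂x - ∂P/∂y = 39x^2 + 13y^2.

D is the region 0 ≤ x ≤ 2, 0 ≤ y ≤ 4. Evaluating the double integral:

    ∬_D (39x^2 + 13y^2) dA = ∫_0^{2} ∫_0^{4} (39x^2 + 13y^2) dy dx.

Inner (y from 0 to 4): 156x^2 + 832/3.
Outer (x from 0 to 2): 2912/3.

Therefore ∮_C P dx + Q dy = 2912/3.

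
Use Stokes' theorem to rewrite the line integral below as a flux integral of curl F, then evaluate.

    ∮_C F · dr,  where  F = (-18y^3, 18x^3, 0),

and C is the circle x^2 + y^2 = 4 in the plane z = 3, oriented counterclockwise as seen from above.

Let S be the flat disk x^2 + y^2 ≤ 4 in the plane z = 3, with upward unit normal n̂ = ẑ. By Stokes' theorem,

    ∮_C F · dr = ∬_S (∇ × F) · n̂ dS = ∬_D (curl F)_z dA,

where D is the disk x^2 + y^2 ≤ 4.

Compute the curl of F = (-18y^3, 18x^3, 0):
    (∇ × F)_x = ∂F_z/∂y - ∂F_y/∂z = 0,
    (∇ × F)_y = ∂F_x/∂z - ∂F_z/∂x = 0,
    (∇ × F)_z = ∂F_y/∂x - ∂F_x/∂y = 54x^2 + 54y^2.

On z = 3, (curl F)_z = 54x^2 + 54y^2.

Convert to polar (x = r cos θ, y = r sin θ, dA = r dr dθ); the integrand becomes 54r^2, so

    ∬_D (curl F)_z dA = ∫_0^{2π} ∫_0^{2} (54r^2) · r dr dθ.

Inner (r from 0 to 2): 216.
Outer (θ from 0 to 2π): 432π.

Therefore ∮_C F · dr = 432π.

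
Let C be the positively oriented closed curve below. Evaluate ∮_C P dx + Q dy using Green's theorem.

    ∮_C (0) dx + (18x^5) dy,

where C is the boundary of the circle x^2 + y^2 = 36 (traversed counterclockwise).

Green's theorem converts the closed line integral into a double integral over the enclosed region D:

    ∮_C P dx + Q dy = ∬_D (∂Q/∂x - ∂P/∂y) dA.

Here P = 0, Q = 18x^5, so

    ∂Q/∂x = 90x^4,    ∂P/∂y = 0,
    ∂Q/∂x - ∂P/∂y = 90x^4.

D is the region x^2 + y^2 ≤ 36. Evaluating the double integral:

In polar coordinates (x = r cos θ, y = r sin θ, dA = r dr dθ) the integrand becomes 90r^4cos(θ)^4, so

    ∬_D (90x^4) dA = ∫_0^{2π} ∫_0^{6} (90r^4cos(θ)^4) · r dr dθ.

Inner (r from 0 to 6): 699840cos(θ)^4.
Outer (θ from 0 to 2π): 524880π.

Therefore ∮_C P dx + Q dy = 524880π.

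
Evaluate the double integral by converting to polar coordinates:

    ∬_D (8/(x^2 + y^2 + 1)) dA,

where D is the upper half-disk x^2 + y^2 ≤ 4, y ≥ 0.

The region D is 0 ≤ r ≤ 2, 0 ≤ θ ≤ π in polar coordinates, where x = r cos(θ), y = r sin(θ), and dA = r dr dθ.

Under the substitution, the integrand becomes 8/(r^2 + 1), so

    ∬_D (8/(x^2 + y^2 + 1)) dA = ∫_{0}^{π} ∫_{0}^{2} (8/(r^2 + 1)) · r dr dθ.

Inner integral (in r): ∫_{0}^{2} (8/(r^2 + 1)) · r dr = log(625).

Outer integral (in θ): ∫_{0}^{π} (log(625)) dθ = log(625^π).

Therefore ∬_D (8/(x^2 + y^2 + 1)) dA = log(625^π).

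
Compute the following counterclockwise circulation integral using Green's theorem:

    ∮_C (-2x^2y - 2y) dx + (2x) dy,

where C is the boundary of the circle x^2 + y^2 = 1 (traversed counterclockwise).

Green's theorem converts the closed line integral into a double integral over the enclosed region D:

    ∮_C P dx + Q dy = ∬_D (∂Q/∂x - ∂P/∂y) dA.

Here P = -2x^2y - 2y, Q = 2x, so

    ∂Q/∂x = 2,    ∂P/∂y = -2x^2 - 2,
    ∂Q/∂x - ∂P/∂y = 2x^2 + 4.

D is the region x^2 + y^2 ≤ 1. Evaluating the double integral:

In polar coordinates (x = r cos θ, y = r sin θ, dA = r dr dθ) the integrand becomes 2r^2cos(θ)^2 + 4, so

    ∬_D (2x^2 + 4) dA = ∫_0^{2π} ∫_0^{1} (2r^2cos(θ)^2 + 4) · r dr dθ.

Inner (r from 0 to 1): cos(θ)^2/2 + 2.
Outer (θ from 0 to 2π): 9π/2.

Therefore ∮_C P dx + Q dy = 9π/2.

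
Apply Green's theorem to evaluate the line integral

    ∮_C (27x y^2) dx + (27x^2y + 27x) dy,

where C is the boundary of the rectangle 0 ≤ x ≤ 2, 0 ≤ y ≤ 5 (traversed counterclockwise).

Green's theorem converts the closed line integral into a double integral over the enclosed region D:

    ∮_C P dx + Q dy = ∬_D (∂Q/∂x - ∂P/∂y) dA.

Here P = 27x y^2, Q = 27x^2y + 27x, so

    ∂Q/∂x = 54x y + 27,    ∂P/∂y = 54x y,
    ∂Q/∂x - ∂P/∂y = 27.

D is the region 0 ≤ x ≤ 2, 0 ≤ y ≤ 5. Evaluating the double integral:

    ∬_D (27) dA = ∫_0^{2} ∫_0^{5} (27) dy dx.

Inner (y from 0 to 5): 135.
Outer (x from 0 to 2): 270.

Therefore ∮_C P dx + Q dy = 270.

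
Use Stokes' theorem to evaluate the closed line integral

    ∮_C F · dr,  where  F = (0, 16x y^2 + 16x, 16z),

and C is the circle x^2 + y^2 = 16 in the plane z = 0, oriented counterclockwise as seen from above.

Let S be the flat disk x^2 + y^2 ≤ 16 in the plane z = 0, with upward unit normal n̂ = ẑ. By Stokes' theorem,

    ∮_C F · dr = ∬_S (∇ × F) · n̂ dS = ∬_D (curl F)_z dA,

where D is the disk x^2 + y^2 ≤ 16.

Compute the curl of F = (0, 16x y^2 + 16x, 16z):
    (∇ × F)_x = ∂F_z/∂y - ∂F_y/∂z = 0,
    (∇ × F)_y = ∂F_x/∂z - ∂F_z/∂x = 0,
    (∇ × F)_z = ∂F_y/∂x - ∂F_x/∂y = 16y^2 + 16.

On z = 0, (curl F)_z = 16y^2 + 16.

Convert to polar (x = r cos θ, y = r sin θ, dA = r dr dθ); the integrand becomes 16r^2sin(θ)^2 + 16, so

    ∬_D (curl F)_z dA = ∫_0^{2π} ∫_0^{4} (16r^2sin(θ)^2 + 16) · r dr dθ.

Inner (r from 0 to 4): 1024sin(θ)^2 + 128.
Outer (θ from 0 to 2π): 1280π.

Therefore ∮_C F · dr = 1280π.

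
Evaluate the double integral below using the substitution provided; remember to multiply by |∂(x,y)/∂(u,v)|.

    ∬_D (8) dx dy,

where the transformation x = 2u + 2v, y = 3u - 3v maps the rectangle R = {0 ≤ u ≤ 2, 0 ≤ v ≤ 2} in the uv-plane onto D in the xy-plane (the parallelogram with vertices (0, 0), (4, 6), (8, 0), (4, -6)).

Compute the Jacobian determinant of (x, y) with respect to (u, v):

    ∂(x,y)/∂(u,v) = | 2  2 | = (2)(-3) - (2)(3) = -12.
                   | 3  -3 |

Its absolute value is |J| = 12 (the area scaling factor).

Substituting x = 2u + 2v, y = 3u - 3v into the integrand,

    8 → 8,

so the integral becomes

    ∬_R (8) · |J| du dv = ∫_0^2 ∫_0^2 (96) dv du.

Inner (v): 192.
Outer (u): 384.

Therefore ∬_D (8) dx dy = 384.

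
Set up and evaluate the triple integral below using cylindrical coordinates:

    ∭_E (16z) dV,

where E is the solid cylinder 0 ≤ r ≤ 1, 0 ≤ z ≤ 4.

In cylindrical coordinates, x = r cos(θ), y = r sin(θ), z = z, and dV = r dr dθ dz.

The integrand becomes 16z, so

    ∭_E (16z) dV = ∫_{0}^{2π} ∫_{0}^{1} ∫_{0}^{4} (16z) · r dz dr dθ.

Inner (z): 128r.
Middle (r from 0 to 1): 64.
Outer (θ): 128π.

Therefore the triple integral equals 128π.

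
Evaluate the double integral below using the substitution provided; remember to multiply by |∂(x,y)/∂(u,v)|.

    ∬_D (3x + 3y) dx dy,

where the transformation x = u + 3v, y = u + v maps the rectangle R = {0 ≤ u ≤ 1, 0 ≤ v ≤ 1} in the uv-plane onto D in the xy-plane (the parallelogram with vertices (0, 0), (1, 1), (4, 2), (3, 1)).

Compute the Jacobian determinant of (x, y) with respect to (u, v):

    ∂(x,y)/∂(u,v) = | 1  3 | = (1)(1) - (3)(1) = -2.
                   | 1  1 |

Its absolute value is |J| = 2 (the area scaling factor).

Substituting x = u + 3v, y = u + v into the integrand,

    3x + 3y → 6u + 12v,

so the integral becomes

    ∬_R (6u + 12v) · |J| du dv = ∫_0^1 ∫_0^1 (12u + 24v) dv du.

Inner (v): 12u + 12.
Outer (u): 18.

Therefore ∬_D (3x + 3y) dx dy = 18.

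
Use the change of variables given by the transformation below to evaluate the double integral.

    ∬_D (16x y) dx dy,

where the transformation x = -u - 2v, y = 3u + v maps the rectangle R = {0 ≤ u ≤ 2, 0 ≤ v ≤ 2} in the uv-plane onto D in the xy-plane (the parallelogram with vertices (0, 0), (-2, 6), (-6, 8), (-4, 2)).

Compute the Jacobian determinant of (x, y) with respect to (u, v):

    ∂(x,y)/∂(u,v) = | -1  -2 | = (-1)(1) - (-2)(3) = 5.
                   | 3  1 |

Its absolute value is |J| = 5 (the area scaling factor).

Substituting x = -u - 2v, y = 3u + v into the integrand,

    16x y → -48u^2 - 112u v - 32v^2,

so the integral becomes

    ∬_R (-48u^2 - 112u v - 32v^2) · |J| du dv = ∫_0^2 ∫_0^2 (-240u^2 - 560u v - 160v^2) dv du.

Inner (v): -480u^2 - 1120u - 1280/3.
Outer (u): -13120/3.

Therefore ∬_D (16x y) dx dy = -13120/3.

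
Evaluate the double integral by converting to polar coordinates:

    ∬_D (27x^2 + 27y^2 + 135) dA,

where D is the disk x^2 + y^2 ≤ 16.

The region D is 0 ≤ r ≤ 4, 0 ≤ θ ≤ 2π in polar coordinates, where x = r cos(θ), y = r sin(θ), and dA = r dr dθ.

Under the substitution, the integrand becomes 27r^2 + 135, so

    ∬_D (27x^2 + 27y^2 + 135) dA = ∫_{0}^{2π} ∫_{0}^{4} (27r^2 + 135) · r dr dθ.

Inner integral (in r): ∫_{0}^{4} (27r^2 + 135) · r dr = 2808.

Outer integral (in θ): ∫_{0}^{2π} (2808) dθ = 5616π.

Therefore ∬_D (27x^2 + 27y^2 + 135) dA = 5616π.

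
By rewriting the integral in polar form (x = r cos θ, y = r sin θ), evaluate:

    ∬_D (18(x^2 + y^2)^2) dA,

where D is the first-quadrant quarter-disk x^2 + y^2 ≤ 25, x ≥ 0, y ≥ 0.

The region D is 0 ≤ r ≤ 5, 0 ≤ θ ≤ π/2 in polar coordinates, where x = r cos(θ), y = r sin(θ), and dA = r dr dθ.

Under the substitution, the integrand becomes 18r^4, so

    ∬_D (18(x^2 + y^2)^2) dA = ∫_{0}^{π/2} ∫_{0}^{5} (18r^4) · r dr dθ.

Inner integral (in r): ∫_{0}^{5} (18r^4) · r dr = 46875.

Outer integral (in θ): ∫_{0}^{π/2} (46875) dθ = 46875π/2.

Therefore ∬_D (18(x^2 + y^2)^2) dA = 46875π/2.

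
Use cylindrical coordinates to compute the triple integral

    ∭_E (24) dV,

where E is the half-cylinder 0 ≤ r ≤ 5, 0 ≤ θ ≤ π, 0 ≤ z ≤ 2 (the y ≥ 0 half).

In cylindrical coordinates, x = r cos(θ), y = r sin(θ), z = z, and dV = r dr dθ dz.

The integrand becomes 24, so

    ∭_E (24) dV = ∫_{0}^{π} ∫_{0}^{5} ∫_{0}^{2} (24) · r dz dr dθ.

Inner (z): 48r.
Middle (r from 0 to 5): 600.
Outer (θ): 600π.

Therefore the triple integral equals 600π.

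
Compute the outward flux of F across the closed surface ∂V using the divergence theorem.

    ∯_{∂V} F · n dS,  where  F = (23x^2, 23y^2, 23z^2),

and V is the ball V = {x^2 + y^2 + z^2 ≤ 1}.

By the divergence theorem,

    ∯_{∂V} F · n dS = ∭_V (∇ · F) dV.

Compute the divergence:
    ∇ · F = ∂F_x/∂x + ∂F_y/∂y + ∂F_z/∂z = 46x + 46y + 46z.

In spherical coordinates, x = ρ sin(φ) cos(θ), y = ρ sin(φ) sin(θ), z = ρ cos(φ), dV = ρ^2 sin(φ) dρ dφ dθ, with 0 ≤ ρ ≤ 1, 0 ≤ φ ≤ π, 0 ≤ θ ≤ 2π.

The integrand, after substitution and multiplying by the volume element, becomes (46ρ (sqrt(2)sin(φ)sin(θ + π/4) + cos(φ))) · ρ^2 sin(φ), so

    ∭_V (∇·F) dV = ∫_0^{2π} ∫_0^{π} ∫_0^{1} (46ρ (sqrt(2)sin(φ)sin(θ + π/4) + cos(φ))) · ρ^2 sin(φ) dρ dφ dθ.

Inner (ρ from 0 to 1): 23(sqrt(2)sin(φ)sin(θ + π/4) + cos(φ))sin(φ)/2.
Middle (φ from 0 to π): 23sqrt(2)π sin(θ + π/4)/4.
Outer (θ from 0 to 2π): 0.

Therefore ∯_{∂V} F · n dS = 0.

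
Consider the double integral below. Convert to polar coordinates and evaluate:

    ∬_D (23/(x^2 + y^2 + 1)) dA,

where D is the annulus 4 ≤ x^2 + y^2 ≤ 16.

The region D is 2 ≤ r ≤ 4, 0 ≤ θ ≤ 2π in polar coordinates, where x = r cos(θ), y = r sin(θ), and dA = r dr dθ.

Under the substitution, the integrand becomes 23/(r^2 + 1), so

    ∬_D (23/(x^2 + y^2 + 1)) dA = ∫_{0}^{2π} ∫_{2}^{4} (23/(r^2 + 1)) · r dr dθ.

Inner integral (in r): ∫_{2}^{4} (23/(r^2 + 1)) · r dr = log(34271896307633sqrt(85)/244140625).

Outer integral (in θ): ∫_{0}^{2π} (log(34271896307633sqrt(85)/244140625)) dθ = log((34271896307633sqrt(85)/244140625)^(2π)).

Therefore ∬_D (23/(x^2 + y^2 + 1)) dA = log((34271896307633sqrt(85)/244140625)^(2π)).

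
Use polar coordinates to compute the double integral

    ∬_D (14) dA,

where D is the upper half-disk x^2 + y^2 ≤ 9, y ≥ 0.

The region D is 0 ≤ r ≤ 3, 0 ≤ θ ≤ π in polar coordinates, where x = r cos(θ), y = r sin(θ), and dA = r dr dθ.

Under the substitution, the integrand becomes 14, so

    ∬_D (14) dA = ∫_{0}^{π} ∫_{0}^{3} (14) · r dr dθ.

Inner integral (in r): ∫_{0}^{3} (14) · r dr = 63.

Outer integral (in θ): ∫_{0}^{π} (63) dθ = 63π.

Therefore ∬_D (14) dA = 63π.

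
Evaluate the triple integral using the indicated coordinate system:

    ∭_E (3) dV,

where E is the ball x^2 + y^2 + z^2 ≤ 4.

In spherical coordinates, x = ρ sin(φ) cos(θ), y = ρ sin(φ) sin(θ), z = ρ cos(φ), and dV = ρ^2 sin(φ) dρ dφ dθ.

The integrand becomes 3, so

    ∭_E (3) dV = ∫_{0}^{2π} ∫_{0}^{π} ∫_{0}^{2} (3) · ρ^2 sin(φ) dρ dφ dθ.

Inner (ρ): 8sin(φ).
Middle (φ): 16.
Outer (θ): 32π.

Therefore the triple integral equals 32π.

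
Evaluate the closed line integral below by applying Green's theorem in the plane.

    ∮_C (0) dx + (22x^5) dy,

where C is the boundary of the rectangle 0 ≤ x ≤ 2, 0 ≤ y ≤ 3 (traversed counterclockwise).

Green's theorem converts the closed line integral into a double integral over the enclosed region D:

    ∮_C P dx + Q dy = ∬_D (∂Q/∂x - ∂P/∂y) dA.

Here P = 0, Q = 22x^5, so

    ∂Q/∂x = 110x^4,    ∂P/∂y = 0,
    ∂Q/∂x - ∂P/∂y = 110x^4.

D is the region 0 ≤ x ≤ 2, 0 ≤ y ≤ 3. Evaluating the double integral:

    ∬_D (110x^4) dA = ∫_0^{2} ∫_0^{3} (110x^4) dy dx.

Inner (y from 0 to 3): 330x^4.
Outer (x from 0 to 2): 2112.

Therefore ∮_C P dx + Q dy = 2112.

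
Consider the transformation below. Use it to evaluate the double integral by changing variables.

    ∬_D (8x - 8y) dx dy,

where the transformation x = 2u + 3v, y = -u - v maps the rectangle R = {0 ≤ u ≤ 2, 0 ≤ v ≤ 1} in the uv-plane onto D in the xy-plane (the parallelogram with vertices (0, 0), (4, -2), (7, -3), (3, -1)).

Compute the Jacobian determinant of (x, y) with respect to (u, v):

    ∂(x,y)/∂(u,v) = | 2  3 | = (2)(-1) - (3)(-1) = 1.
                   | -1  -1 |

Its absolute value is |J| = 1 (the area scaling factor).

Substituting x = 2u + 3v, y = -u - v into the integrand,

    8x - 8y → 24u + 32v,

so the integral becomes

    ∬_R (24u + 32v) · |J| du dv = ∫_0^2 ∫_0^1 (24u + 32v) dv du.

Inner (v): 24u + 16.
Outer (u): 80.

Therefore ∬_D (8x - 8y) dx dy = 80.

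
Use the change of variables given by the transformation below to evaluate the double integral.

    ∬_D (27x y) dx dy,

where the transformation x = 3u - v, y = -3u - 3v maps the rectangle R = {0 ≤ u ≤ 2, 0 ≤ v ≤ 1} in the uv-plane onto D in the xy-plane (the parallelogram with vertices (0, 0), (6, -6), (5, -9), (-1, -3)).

Compute the Jacobian determinant of (x, y) with respect to (u, v):

    ∂(x,y)/∂(u,v) = | 3  -1 | = (3)(-3) - (-1)(-3) = -12.
                   | -3  -3 |

Its absolute value is |J| = 12 (the area scaling factor).

Substituting x = 3u - v, y = -3u - 3v into the integrand,

    27x y → -243u^2 - 162u v + 81v^2,

so the integral becomes

    ∬_R (-243u^2 - 162u v + 81v^2) · |J| du dv = ∫_0^2 ∫_0^1 (-2916u^2 - 1944u v + 972v^2) dv du.

Inner (v): -2916u^2 - 972u + 324.
Outer (u): -9072.

Therefore ∬_D (27x y) dx dy = -9072.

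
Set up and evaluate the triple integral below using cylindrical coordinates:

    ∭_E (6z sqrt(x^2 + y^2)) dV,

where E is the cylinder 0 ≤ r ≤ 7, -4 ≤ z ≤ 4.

In cylindrical coordinates, x = r cos(θ), y = r sin(θ), z = z, and dV = r dr dθ dz.

The integrand becomes 6r z, so

    ∭_E (6z sqrt(x^2 + y^2)) dV = ∫_{0}^{2π} ∫_{0}^{7} ∫_{-4}^{4} (6r z) · r dz dr dθ.

Inner (z): 0.
Middle (r from 0 to 7): 0.
Outer (θ): 0.

Therefore the triple integral equals 0.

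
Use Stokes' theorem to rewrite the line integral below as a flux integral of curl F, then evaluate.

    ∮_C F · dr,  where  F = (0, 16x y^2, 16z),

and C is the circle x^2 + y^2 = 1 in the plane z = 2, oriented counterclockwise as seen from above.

Let S be the flat disk x^2 + y^2 ≤ 1 in the plane z = 2, with upward unit normal n̂ = ẑ. By Stokes' theorem,

    ∮_C F · dr = ∬_S (∇ × F) · n̂ dS = ∬_D (curl F)_z dA,

where D is the disk x^2 + y^2 ≤ 1.

Compute the curl of F = (0, 16x y^2, 16z):
    (∇ × F)_x = ∂F_z/∂y - ∂F_y/∂z = 0,
    (∇ × F)_y = ∂F_x/∂z - ∂F_z/∂x = 0,
    (∇ × F)_z = ∂F_y/∂x - ∂F_x/∂y = 16y^2.

On z = 2, (curl F)_z = 16y^2.

Convert to polar (x = r cos θ, y = r sin θ, dA = r dr dθ); the integrand becomes 16r^2sin(θ)^2, so

    ∬_D (curl F)_z dA = ∫_0^{2π} ∫_0^{1} (16r^2sin(θ)^2) · r dr dθ.

Inner (r from 0 to 1): 4sin(θ)^2.
Outer (θ from 0 to 2π): 4π.

Therefore ∮_C F · dr = 4π.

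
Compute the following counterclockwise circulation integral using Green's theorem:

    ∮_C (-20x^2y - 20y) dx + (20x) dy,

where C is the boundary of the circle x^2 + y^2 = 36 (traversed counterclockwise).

Green's theorem converts the closed line integral into a double integral over the enclosed region D:

    ∮_C P dx + Q dy = ∬_D (∂Q/∂x - ∂P/∂y) dA.

Here P = -20x^2y - 20y, Q = 20x, so

    ∂Q/∂x = 20,    ∂P/∂y = -20x^2 - 20,
    ∂Q/∂x - ∂P/∂y = 20x^2 + 40.

D is the region x^2 + y^2 ≤ 36. Evaluating the double integral:

In polar coordinates (x = r cos θ, y = r sin θ, dA = r dr dθ) the integrand becomes 20r^2cos(θ)^2 + 40, so

    ∬_D (20x^2 + 40) dA = ∫_0^{2π} ∫_0^{6} (20r^2cos(θ)^2 + 40) · r dr dθ.

Inner (r from 0 to 6): 6480cos(θ)^2 + 720.
Outer (θ from 0 to 2π): 7920π.

Therefore ∮_C P dx + Q dy = 7920π.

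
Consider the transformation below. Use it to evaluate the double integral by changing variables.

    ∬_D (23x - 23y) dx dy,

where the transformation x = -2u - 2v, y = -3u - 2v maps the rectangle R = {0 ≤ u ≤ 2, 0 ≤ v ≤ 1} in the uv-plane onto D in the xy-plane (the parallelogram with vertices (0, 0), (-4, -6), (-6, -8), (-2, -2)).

Compute the Jacobian determinant of (x, y) with respect to (u, v):

    ∂(x,y)/∂(u,v) = | -2  -2 | = (-2)(-2) - (-2)(-3) = -2.
                   | -3  -2 |

Its absolute value is |J| = 2 (the area scaling factor).

Substituting x = -2u - 2v, y = -3u - 2v into the integrand,

    23x - 23y → 23u,

so the integral becomes

    ∬_R (23u) · |J| du dv = ∫_0^2 ∫_0^1 (46u) dv du.

Inner (v): 46u.
Outer (u): 92.

Therefore ∬_D (23x - 23y) dx dy = 92.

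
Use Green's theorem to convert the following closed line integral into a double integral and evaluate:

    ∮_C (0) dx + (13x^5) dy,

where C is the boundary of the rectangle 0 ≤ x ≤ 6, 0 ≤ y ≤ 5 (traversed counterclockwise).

Green's theorem converts the closed line integral into a double integral over the enclosed region D:

    ∮_C P dx + Q dy = ∬_D (∂Q/∂x - ∂P/∂y) dA.

Here P = 0, Q = 13x^5, so

    ∂Q/∂x = 65x^4,    ∂P/∂y = 0,
    ∂Q/∂x - ∂P/∂y = 65x^4.

D is the region 0 ≤ x ≤ 6, 0 ≤ y ≤ 5. Evaluating the double integral:

    ∬_D (65x^4) dA = ∫_0^{6} ∫_0^{5} (65x^4) dy dx.

Inner (y from 0 to 5): 325x^4.
Outer (x from 0 to 6): 505440.

Therefore ∮_C P dx + Q dy = 505440.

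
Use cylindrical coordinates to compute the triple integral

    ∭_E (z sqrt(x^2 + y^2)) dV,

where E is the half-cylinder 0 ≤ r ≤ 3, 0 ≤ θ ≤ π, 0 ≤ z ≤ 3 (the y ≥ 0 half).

In cylindrical coordinates, x = r cos(θ), y = r sin(θ), z = z, and dV = r dr dθ dz.

The integrand becomes r z, so

    ∭_E (z sqrt(x^2 + y^2)) dV = ∫_{0}^{π} ∫_{0}^{3} ∫_{0}^{3} (r z) · r dz dr dθ.

Inner (z): 9r^2/2.
Middle (r from 0 to 3): 81/2.
Outer (θ): 81π/2.

Therefore the triple integral equals 81π/2.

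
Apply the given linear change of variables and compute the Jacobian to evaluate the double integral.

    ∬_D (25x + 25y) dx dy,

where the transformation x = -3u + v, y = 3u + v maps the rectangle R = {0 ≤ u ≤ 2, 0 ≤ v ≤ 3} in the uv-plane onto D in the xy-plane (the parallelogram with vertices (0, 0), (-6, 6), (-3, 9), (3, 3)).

Compute the Jacobian determinant of (x, y) with respect to (u, v):

    ∂(x,y)/∂(u,v) = | -3  1 | = (-3)(1) - (1)(3) = -6.
                   | 3  1 |

Its absolute value is |J| = 6 (the area scaling factor).

Substituting x = -3u + v, y = 3u + v into the integrand,

    25x + 25y → 50v,

so the integral becomes

    ∬_R (50v) · |J| du dv = ∫_0^2 ∫_0^3 (300v) dv du.

Inner (v): 1350.
Outer (u): 2700.

Therefore ∬_D (25x + 25y) dx dy = 2700.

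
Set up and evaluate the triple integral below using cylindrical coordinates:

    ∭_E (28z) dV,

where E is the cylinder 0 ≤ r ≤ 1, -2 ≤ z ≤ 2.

In cylindrical coordinates, x = r cos(θ), y = r sin(θ), z = z, and dV = r dr dθ dz.

The integrand becomes 28z, so

    ∭_E (28z) dV = ∫_{0}^{2π} ∫_{0}^{1} ∫_{-2}^{2} (28z) · r dz dr dθ.

Inner (z): 0.
Middle (r from 0 to 1): 0.
Outer (θ): 0.

Therefore the triple integral equals 0.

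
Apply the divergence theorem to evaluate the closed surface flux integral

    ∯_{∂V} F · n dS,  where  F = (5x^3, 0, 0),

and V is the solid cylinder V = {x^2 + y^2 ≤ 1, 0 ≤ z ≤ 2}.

By the divergence theorem,

    ∯_{∂V} F · n dS = ∭_V (∇ · F) dV.

Compute the divergence:
    ∇ · F = ∂F_x/∂x + ∂F_y/∂y + ∂F_z/∂z = 15x^2 + 0 + 0 = 15x^2.

In cylindrical coordinates, x = r cos(θ), y = r sin(θ), z = z, dV = r dr dθ dz, with 0 ≤ r ≤ 1, 0 ≤ θ ≤ 2π, 0 ≤ z ≤ 2.

The integrand, after substitution and multiplying by the volume element, becomes (15r^2cos(θ)^2) · r, so

    ∭_V (∇·F) dV = ∫_0^{2π} ∫_0^{1} ∫_0^{2} (15r^2cos(θ)^2) · r dz dr dθ.

Inner (z from 0 to 2): 30r^3cos(θ)^2.
Middle (r from 0 to 1): 15cos(θ)^2/2.
Outer (θ from 0 to 2π): 15π/2.

Therefore ∯_{∂V} F · n dS = 15π/2.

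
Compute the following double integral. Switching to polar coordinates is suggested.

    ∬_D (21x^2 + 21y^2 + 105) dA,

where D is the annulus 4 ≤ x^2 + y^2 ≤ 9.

The region D is 2 ≤ r ≤ 3, 0 ≤ θ ≤ 2π in polar coordinates, where x = r cos(θ), y = r sin(θ), and dA = r dr dθ.

Under the substitution, the integrand becomes 21r^2 + 105, so

    ∬_D (21x^2 + 21y^2 + 105) dA = ∫_{0}^{2π} ∫_{2}^{3} (21r^2 + 105) · r dr dθ.

Inner integral (in r): ∫_{2}^{3} (21r^2 + 105) · r dr = 2415/4.

Outer integral (in θ): ∫_{0}^{2π} (2415/4) dθ = 2415π/2.

Therefore ∬_D (21x^2 + 21y^2 + 105) dA = 2415π/2.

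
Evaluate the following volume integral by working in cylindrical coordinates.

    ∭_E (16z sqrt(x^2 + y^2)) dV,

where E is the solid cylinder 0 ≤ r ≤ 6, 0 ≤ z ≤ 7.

In cylindrical coordinates, x = r cos(θ), y = r sin(θ), z = z, and dV = r dr dθ dz.

The integrand becomes 16r z, so

    ∭_E (16z sqrt(x^2 + y^2)) dV = ∫_{0}^{2π} ∫_{0}^{6} ∫_{0}^{7} (16r z) · r dz dr dθ.

Inner (z): 392r^2.
Middle (r from 0 to 6): 28224.
Outer (θ): 56448π.

Therefore the triple integral equals 56448π.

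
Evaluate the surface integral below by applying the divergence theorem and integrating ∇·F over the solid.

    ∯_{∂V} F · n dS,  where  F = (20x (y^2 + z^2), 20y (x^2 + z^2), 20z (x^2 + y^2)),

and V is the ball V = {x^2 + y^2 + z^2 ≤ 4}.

By the divergence theorem,

    ∯_{∂V} F · n dS = ∭_V (∇ · F) dV.

Compute the divergence:
    ∇ · F = ∂F_x/∂x + ∂F_y/∂y + ∂F_z/∂z = 20y^2 + 20z^2 + 20x^2 + 20z^2 + 20x^2 + 20y^2 = 40x^2 + 40y^2 + 40z^2.

In spherical coordinates, x = ρ sin(φ) cos(θ), y = ρ sin(φ) sin(θ), z = ρ cos(φ), dV = ρ^2 sin(φ) dρ dφ dθ, with 0 ≤ ρ ≤ 2, 0 ≤ φ ≤ π, 0 ≤ θ ≤ 2π.

The integrand, after substitution and multiplying by the volume element, becomes (40ρ^2) · ρ^2 sin(φ), so

    ∭_V (∇·F) dV = ∫_0^{2π} ∫_0^{π} ∫_0^{2} (40ρ^2) · ρ^2 sin(φ) dρ dφ dθ.

Inner (ρ from 0 to 2): 256sin(φ).
Middle (φ from 0 to π): 512.
Outer (θ from 0 to 2π): 1024π.

Therefore ∯_{∂V} F · n dS = 1024π.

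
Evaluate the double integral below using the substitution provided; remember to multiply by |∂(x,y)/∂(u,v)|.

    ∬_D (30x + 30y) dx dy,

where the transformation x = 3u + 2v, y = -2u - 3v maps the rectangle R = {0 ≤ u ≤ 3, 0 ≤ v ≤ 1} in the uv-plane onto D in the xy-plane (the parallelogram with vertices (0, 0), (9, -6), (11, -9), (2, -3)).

Compute the Jacobian determinant of (x, y) with respect to (u, v):

    ∂(x,y)/∂(u,v) = | 3  2 | = (3)(-3) - (2)(-2) = -5.
                   | -2  -3 |

Its absolute value is |J| = 5 (the area scaling factor).

Substituting x = 3u + 2v, y = -2u - 3v into the integrand,

    30x + 30y → 30u - 30v,

so the integral becomes

    ∬_R (30u - 30v) · |J| du dv = ∫_0^3 ∫_0^1 (150u - 150v) dv du.

Inner (v): 150u - 75.
Outer (u): 450.

Therefore ∬_D (30x + 30y) dx dy = 450.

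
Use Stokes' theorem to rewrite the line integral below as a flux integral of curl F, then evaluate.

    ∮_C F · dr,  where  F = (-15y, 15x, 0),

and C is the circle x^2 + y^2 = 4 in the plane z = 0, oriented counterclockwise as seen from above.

Let S be the flat disk x^2 + y^2 ≤ 4 in the plane z = 0, with upward unit normal n̂ = ẑ. By Stokes' theorem,

    ∮_C F · dr = ∬_S (∇ × F) · n̂ dS = ∬_D (curl F)_z dA,

where D is the disk x^2 + y^2 ≤ 4.

Compute the curl of F = (-15y, 15x, 0):
    (∇ × F)_x = ∂F_z/∂y - ∂F_y/∂z = 0,
    (∇ × F)_y = ∂F_x/∂z - ∂F_z/∂x = 0,
    (∇ × F)_z = ∂F_y/∂x - ∂F_x/∂y = 30.

On z = 0, (curl F)_z = 30.

Convert to polar (x = r cos θ, y = r sin θ, dA = r dr dθ); the integrand becomes 30, so

    ∬_D (curl F)_z dA = ∫_0^{2π} ∫_0^{2} (30) · r dr dθ.

Inner (r from 0 to 2): 60.
Outer (θ from 0 to 2π): 120π.

Therefore ∮_C F · dr = 120π.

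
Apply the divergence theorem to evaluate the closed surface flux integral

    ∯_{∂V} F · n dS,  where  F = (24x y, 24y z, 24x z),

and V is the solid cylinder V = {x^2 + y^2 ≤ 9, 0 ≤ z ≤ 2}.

By the divergence theorem,

    ∯_{∂V} F · n dS = ∭_V (∇ · F) dV.

Compute the divergence:
    ∇ · F = ∂F_x/∂x + ∂F_y/∂y + ∂F_z/∂z = 24y + 24z + 24x = 24x + 24y + 24z.

In cylindrical coordinates, x = r cos(θ), y = r sin(θ), z = z, dV = r dr dθ dz, with 0 ≤ r ≤ 3, 0 ≤ θ ≤ 2π, 0 ≤ z ≤ 2.

The integrand, after substitution and multiplying by the volume element, becomes (24sqrt(2)r sin(θ + π/4) + 24z) · r, so

    ∭_V (∇·F) dV = ∫_0^{2π} ∫_0^{3} ∫_0^{2} (24sqrt(2)r sin(θ + π/4) + 24z) · r dz dr dθ.

Inner (z from 0 to 2): 48r (sqrt(2)r sin(θ + π/4) + 1).
Middle (r from 0 to 3): 432sqrt(2)sin(θ + π/4) + 216.
Outer (θ from 0 to 2π): 432π.

Therefore ∯_{∂V} F · n dS = 432π.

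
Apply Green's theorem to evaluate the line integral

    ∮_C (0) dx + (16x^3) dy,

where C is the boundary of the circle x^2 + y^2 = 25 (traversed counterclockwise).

Green's theorem converts the closed line integral into a double integral over the enclosed region D:

    ∮_C P dx + Q dy = ∬_D (∂Q/∂x - ∂P/∂y) dA.

Here P = 0, Q = 16x^3, so

    ∂Q/∂x = 48x^2,    ∂P/∂y = 0,
    ∂Q/∂x - ∂P/∂y = 48x^2.

D is the region x^2 + y^2 ≤ 25. Evaluating the double integral:

In polar coordinates (x = r cos θ, y = r sin θ, dA = r dr dθ) the integrand becomes 48r^2cos(θ)^2, so

    ∬_D (48x^2) dA = ∫_0^{2π} ∫_0^{5} (48r^2cos(θ)^2) · r dr dθ.

Inner (r from 0 to 5): 7500cos(θ)^2.
Outer (θ from 0 to 2π): 7500π.

Therefore ∮_C P dx + Q dy = 7500π.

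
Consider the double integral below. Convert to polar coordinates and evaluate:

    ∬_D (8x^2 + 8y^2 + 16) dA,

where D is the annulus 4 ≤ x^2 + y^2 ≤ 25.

The region D is 2 ≤ r ≤ 5, 0 ≤ θ ≤ 2π in polar coordinates, where x = r cos(θ), y = r sin(θ), and dA = r dr dθ.

Under the substitution, the integrand becomes 8r^2 + 16, so

    ∬_D (8x^2 + 8y^2 + 16) dA = ∫_{0}^{2π} ∫_{2}^{5} (8r^2 + 16) · r dr dθ.

Inner integral (in r): ∫_{2}^{5} (8r^2 + 16) · r dr = 1386.

Outer integral (in θ): ∫_{0}^{2π} (1386) dθ = 2772π.

Therefore ∬_D (8x^2 + 8y^2 + 16) dA = 2772π.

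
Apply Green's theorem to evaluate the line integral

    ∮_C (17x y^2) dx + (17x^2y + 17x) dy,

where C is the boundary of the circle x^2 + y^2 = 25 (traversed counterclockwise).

Green's theorem converts the closed line integral into a double integral over the enclosed region D:

    ∮_C P dx + Q dy = ∬_D (∂Q/∂x - ∂P/∂y) dA.

Here P = 17x y^2, Q = 17x^2y + 17x, so

    ∂Q/∂x = 34x y + 17,    ∂P/∂y = 34x y,
    ∂Q/∂x - ∂P/∂y = 17.

D is the region x^2 + y^2 ≤ 25. Evaluating the double integral:

In polar coordinates (x = r cos θ, y = r sin θ, dA = r dr dθ) the integrand becomes 17, so

    ∬_D (17) dA = ∫_0^{2π} ∫_0^{5} (17) · r dr dθ.

Inner (r from 0 to 5): 425/2.
Outer (θ from 0 to 2π): 425π.

Therefore ∮_C P dx + Q dy = 425π.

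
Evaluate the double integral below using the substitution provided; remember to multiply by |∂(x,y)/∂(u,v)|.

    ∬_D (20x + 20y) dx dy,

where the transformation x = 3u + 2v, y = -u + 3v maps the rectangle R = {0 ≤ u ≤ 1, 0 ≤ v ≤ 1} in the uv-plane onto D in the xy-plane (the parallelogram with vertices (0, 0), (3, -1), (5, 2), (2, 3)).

Compute the Jacobian determinant of (x, y) with respect to (u, v):

    ∂(x,y)/∂(u,v) = | 3  2 | = (3)(3) - (2)(-1) = 11.
                   | -1  3 |

Its absolute value is |J| = 11 (the area scaling factor).

Substituting x = 3u + 2v, y = -u + 3v into the integrand,

    20x + 20y → 40u + 100v,

so the integral becomes

    ∬_R (40u + 100v) · |J| du dv = ∫_0^1 ∫_0^1 (440u + 1100v) dv du.

Inner (v): 440u + 550.
Outer (u): 770.

Therefore ∬_D (20x + 20y) dx dy = 770.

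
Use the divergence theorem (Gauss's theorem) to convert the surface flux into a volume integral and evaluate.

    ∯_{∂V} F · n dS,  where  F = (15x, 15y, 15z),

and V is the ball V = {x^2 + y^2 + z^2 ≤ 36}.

By the divergence theorem,

    ∯_{∂V} F · n dS = ∭_V (∇ · F) dV.

Compute the divergence:
    ∇ · F = ∂F_x/∂x + ∂F_y/∂y + ∂F_z/∂z = 15 + 15 + 15 = 45.

In spherical coordinates, x = ρ sin(φ) cos(θ), y = ρ sin(φ) sin(θ), z = ρ cos(φ), dV = ρ^2 sin(φ) dρ dφ dθ, with 0 ≤ ρ ≤ 6, 0 ≤ φ ≤ π, 0 ≤ θ ≤ 2π.

The integrand, after substitution and multiplying by the volume element, becomes (45) · ρ^2 sin(φ), so

    ∭_V (∇·F) dV = ∫_0^{2π} ∫_0^{π} ∫_0^{6} (45) · ρ^2 sin(φ) dρ dφ dθ.

Inner (ρ from 0 to 6): 3240sin(φ).
Middle (φ from 0 to π): 6480.
Outer (θ from 0 to 2π): 12960π.

Therefore ∯_{∂V} F · n dS = 12960π.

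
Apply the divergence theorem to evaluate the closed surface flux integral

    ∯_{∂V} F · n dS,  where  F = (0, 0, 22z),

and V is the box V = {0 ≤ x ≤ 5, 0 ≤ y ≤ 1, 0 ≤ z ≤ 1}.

By the divergence theorem,

    ∯_{∂V} F · n dS = ∭_V (∇ · F) dV.

Compute the divergence:
    ∇ · F = ∂F_x/∂x + ∂F_y/∂y + ∂F_z/∂z = 0 + 0 + 22 = 22.

V is a rectangular box, so dV = dx dy dz with 0 ≤ x ≤ 5, 0 ≤ y ≤ 1, 0 ≤ z ≤ 1.

Integrate (22) over V as an iterated integral:

    ∭_V (∇·F) dV = ∫_0^{5} ∫_0^{1} ∫_0^{1} (22) dz dy dx.

Inner (z from 0 to 1): 22.
Middle (y from 0 to 1): 22.
Outer (x from 0 to 5): 110.

Therefore ∯_{∂V} F · n dS = 110.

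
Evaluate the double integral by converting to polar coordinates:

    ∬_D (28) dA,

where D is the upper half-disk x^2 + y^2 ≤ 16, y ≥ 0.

The region D is 0 ≤ r ≤ 4, 0 ≤ θ ≤ π in polar coordinates, where x = r cos(θ), y = r sin(θ), and dA = r dr dθ.

Under the substitution, the integrand becomes 28, so

    ∬_D (28) dA = ∫_{0}^{π} ∫_{0}^{4} (28) · r dr dθ.

Inner integral (in r): ∫_{0}^{4} (28) · r dr = 224.

Outer integral (in θ): ∫_{0}^{π} (224) dθ = 224π.

Therefore ∬_D (28) dA = 224π.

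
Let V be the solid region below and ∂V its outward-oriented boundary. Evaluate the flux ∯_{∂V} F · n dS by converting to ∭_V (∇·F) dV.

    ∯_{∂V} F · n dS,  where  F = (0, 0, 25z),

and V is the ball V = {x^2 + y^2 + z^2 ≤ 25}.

By the divergence theorem,

    ∯_{∂V} F · n dS = ∭_V (∇ · F) dV.

Compute the divergence:
    ∇ · F = ∂F_x/∂x + ∂F_y/∂y + ∂F_z/∂z = 0 + 0 + 25 = 25.

In spherical coordinates, x = ρ sin(φ) cos(θ), y = ρ sin(φ) sin(θ), z = ρ cos(φ), dV = ρ^2 sin(φ) dρ dφ dθ, with 0 ≤ ρ ≤ 5, 0 ≤ φ ≤ π, 0 ≤ θ ≤ 2π.

The integrand, after substitution and multiplying by the volume element, becomes (25) · ρ^2 sin(φ), so

    ∭_V (∇·F) dV = ∫_0^{2π} ∫_0^{π} ∫_0^{5} (25) · ρ^2 sin(φ) dρ dφ dθ.

Inner (ρ from 0 to 5): 3125sin(φ)/3.
Middle (φ from 0 to π): 6250/3.
Outer (θ from 0 to 2π): 12500π/3.

Therefore ∯_{∂V} F · n dS = 12500π/3.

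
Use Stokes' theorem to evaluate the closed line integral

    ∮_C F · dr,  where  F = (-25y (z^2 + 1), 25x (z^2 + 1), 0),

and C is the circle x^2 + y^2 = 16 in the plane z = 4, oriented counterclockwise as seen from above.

Let S be the flat disk x^2 + y^2 ≤ 16 in the plane z = 4, with upward unit normal n̂ = ẑ. By Stokes' theorem,

    ∮_C F · dr = ∬_S (∇ × F) · n̂ dS = ∬_D (curl F)_z dA,

where D is the disk x^2 + y^2 ≤ 16.

Compute the curl of F = (-25y (z^2 + 1), 25x (z^2 + 1), 0):
    (∇ × F)_x = ∂F_z/∂y - ∂F_y/∂z = -50x z,
    (∇ × F)_y = ∂F_x/∂z - ∂F_z/∂x = -50y z,
    (∇ × F)_z = ∂F_y/∂x - ∂F_x/∂y = 50z^2 + 50.

On z = 4, (curl F)_z = 850.

Convert to polar (x = r cos θ, y = r sin θ, dA = r dr dθ); the integrand becomes 850, so

    ∬_D (curl F)_z dA = ∫_0^{2π} ∫_0^{4} (850) · r dr dθ.

Inner (r from 0 to 4): 6800.
Outer (θ from 0 to 2π): 13600π.

Therefore ∮_C F · dr = 13600π.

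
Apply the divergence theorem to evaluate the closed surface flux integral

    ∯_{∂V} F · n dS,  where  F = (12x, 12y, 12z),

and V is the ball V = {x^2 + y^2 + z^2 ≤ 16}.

By the divergence theorem,

    ∯_{∂V} F · n dS = ∭_V (∇ · F) dV.

Compute the divergence:
    ∇ · F = ∂F_x/∂x + ∂F_y/∂y + ∂F_z/∂z = 12 + 12 + 12 = 36.

In spherical coordinates, x = ρ sin(φ) cos(θ), y = ρ sin(φ) sin(θ), z = ρ cos(φ), dV = ρ^2 sin(φ) dρ dφ dθ, with 0 ≤ ρ ≤ 4, 0 ≤ φ ≤ π, 0 ≤ θ ≤ 2π.

The integrand, after substitution and multiplying by the volume element, becomes (36) · ρ^2 sin(φ), so

    ∭_V (∇·F) dV = ∫_0^{2π} ∫_0^{π} ∫_0^{4} (36) · ρ^2 sin(φ) dρ dφ dθ.

Inner (ρ from 0 to 4): 768sin(φ).
Middle (φ from 0 to π): 1536.
Outer (θ from 0 to 2π): 3072π.

Therefore ∯_{∂V} F · n dS = 3072π.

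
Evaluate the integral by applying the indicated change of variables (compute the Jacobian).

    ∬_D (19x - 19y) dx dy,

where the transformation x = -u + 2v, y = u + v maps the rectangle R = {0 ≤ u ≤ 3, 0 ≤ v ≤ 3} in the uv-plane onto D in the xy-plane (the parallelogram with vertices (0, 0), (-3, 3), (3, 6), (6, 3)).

Compute the Jacobian determinant of (x, y) with respect to (u, v):

    ∂(x,y)/∂(u,v) = | -1  2 | = (-1)(1) - (2)(1) = -3.
                   | 1  1 |

Its absolute value is |J| = 3 (the area scaling factor).

Substituting x = -u + 2v, y = u + v into the integrand,

    19x - 19y → -38u + 19v,

so the integral becomes

    ∬_R (-38u + 19v) · |J| du dv = ∫_0^3 ∫_0^3 (-114u + 57v) dv du.

Inner (v): 513/2 - 342u.
Outer (u): -1539/2.

Therefore ∬_D (19x - 19y) dx dy = -1539/2.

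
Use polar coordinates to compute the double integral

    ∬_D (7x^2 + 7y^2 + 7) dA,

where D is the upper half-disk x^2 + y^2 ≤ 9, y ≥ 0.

The region D is 0 ≤ r ≤ 3, 0 ≤ θ ≤ π in polar coordinates, where x = r cos(θ), y = r sin(θ), and dA = r dr dθ.

Under the substitution, the integrand becomes 7r^2 + 7, so

    ∬_D (7x^2 + 7y^2 + 7) dA = ∫_{0}^{π} ∫_{0}^{3} (7r^2 + 7) · r dr dθ.

Inner integral (in r): ∫_{0}^{3} (7r^2 + 7) · r dr = 693/4.

Outer integral (in θ): ∫_{0}^{π} (693/4) dθ = 693π/4.

Therefore ∬_D (7x^2 + 7y^2 + 7) dA = 693π/4.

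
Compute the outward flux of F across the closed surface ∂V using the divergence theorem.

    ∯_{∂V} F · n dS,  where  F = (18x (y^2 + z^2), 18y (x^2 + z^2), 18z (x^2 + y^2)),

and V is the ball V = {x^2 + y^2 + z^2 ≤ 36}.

By the divergence theorem,

    ∯_{∂V} F · n dS = ∭_V (∇ · F) dV.

Compute the divergence:
    ∇ · F = ∂F_x/∂x + ∂F_y/∂y + ∂F_z/∂z = 18y^2 + 18z^2 + 18x^2 + 18z^2 + 18x^2 + 18y^2 = 36x^2 + 36y^2 + 36z^2.

In spherical coordinates, x = ρ sin(φ) cos(θ), y = ρ sin(φ) sin(θ), z = ρ cos(φ), dV = ρ^2 sin(φ) dρ dφ dθ, with 0 ≤ ρ ≤ 6, 0 ≤ φ ≤ π, 0 ≤ θ ≤ 2π.

The integrand, after substitution and multiplying by the volume element, becomes (36ρ^2) · ρ^2 sin(φ), so

    ∭_V (∇·F) dV = ∫_0^{2π} ∫_0^{π} ∫_0^{6} (36ρ^2) · ρ^2 sin(φ) dρ dφ dθ.

Inner (ρ from 0 to 6): 279936sin(φ)/5.
Middle (φ from 0 to π): 559872/5.
Outer (θ from 0 to 2π): 1119744π/5.

Therefore ∯_{∂V} F · n dS = 1119744π/5.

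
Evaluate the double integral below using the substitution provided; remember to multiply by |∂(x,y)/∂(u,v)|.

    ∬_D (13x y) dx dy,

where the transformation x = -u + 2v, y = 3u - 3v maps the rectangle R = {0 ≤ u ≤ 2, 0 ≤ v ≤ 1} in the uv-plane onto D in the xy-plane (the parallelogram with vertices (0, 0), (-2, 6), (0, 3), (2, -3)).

Compute the Jacobian determinant of (x, y) with respect to (u, v):

    ∂(x,y)/∂(u,v) = | -1  2 | = (-1)(-3) - (2)(3) = -3.
                   | 3  -3 |

Its absolute value is |J| = 3 (the area scaling factor).

Substituting x = -u + 2v, y = 3u - 3v into the integrand,

    13x y → -39u^2 + 117u v - 78v^2,

so the integral becomes

    ∬_R (-39u^2 + 117u v - 78v^2) · |J| du dv = ∫_0^2 ∫_0^1 (-117u^2 + 351u v - 234v^2) dv du.

Inner (v): -117u^2 + 351u/2 - 78.
Outer (u): -117.

Therefore ∬_D (13x y) dx dy = -117.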